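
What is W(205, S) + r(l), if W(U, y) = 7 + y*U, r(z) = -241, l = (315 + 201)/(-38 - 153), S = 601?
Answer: 122971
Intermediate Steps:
l = -516/191 (l = 516/(-191) = 516*(-1/191) = -516/191 ≈ -2.7016)
W(U, y) = 7 + U*y
W(205, S) + r(l) = (7 + 205*601) - 241 = (7 + 123205) - 241 = 123212 - 241 = 122971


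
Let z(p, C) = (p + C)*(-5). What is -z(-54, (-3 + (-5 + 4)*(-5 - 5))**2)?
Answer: -25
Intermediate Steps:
z(p, C) = -5*C - 5*p (z(p, C) = (C + p)*(-5) = -5*C - 5*p)
-z(-54, (-3 + (-5 + 4)*(-5 - 5))**2) = -(-5*(-3 + (-5 + 4)*(-5 - 5))**2 - 5*(-54)) = -(-5*(-3 - 1*(-10))**2 + 270) = -(-5*(-3 + 10)**2 + 270) = -(-5*7**2 + 270) = -(-5*49 + 270) = -(-245 + 270) = -1*25 = -25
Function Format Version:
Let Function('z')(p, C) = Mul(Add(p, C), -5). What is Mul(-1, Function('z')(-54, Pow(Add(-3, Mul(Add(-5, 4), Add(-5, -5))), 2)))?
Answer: -25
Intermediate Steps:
Function('z')(p, C) = Add(Mul(-5, C), Mul(-5, p)) (Function('z')(p, C) = Mul(Add(C, p), -5) = Add(Mul(-5, C), Mul(-5, p)))
Mul(-1, Function('z')(-54, Pow(Add(-3, Mul(Add(-5, 4), Add(-5, -5))), 2))) = Mul(-1, Add(Mul(-5, Pow(Add(-3, Mul(Add(-5, 4), Add(-5, -5))), 2)), Mul(-5, -54))) = Mul(-1, Add(Mul(-5, Pow(Add(-3, Mul(-1, -10)), 2)), 270)) = Mul(-1, Add(Mul(-5, Pow(Add(-3, 10), 2)), 270)) = Mul(-1, Add(Mul(-5, Pow(7, 2)), 270)) = Mul(-1, Add(Mul(-5, 49), 270)) = Mul(-1, Add(-245, 270)) = Mul(-1, 25) = -25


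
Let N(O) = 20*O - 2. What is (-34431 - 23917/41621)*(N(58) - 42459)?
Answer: 59187495334968/41621 ≈ 1.4221e+9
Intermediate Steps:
N(O) = -2 + 20*O
(-34431 - 23917/41621)*(N(58) - 42459) = (-34431 - 23917/41621)*((-2 + 20*58) - 42459) = (-34431 - 23917*1/41621)*((-2 + 1160) - 42459) = (-34431 - 23917/41621)*(1158 - 42459) = -1433076568/41621*(-41301) = 59187495334968/41621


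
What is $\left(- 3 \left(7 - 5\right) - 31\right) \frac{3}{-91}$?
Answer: $\frac{111}{91} \approx 1.2198$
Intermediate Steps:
$\left(- 3 \left(7 - 5\right) - 31\right) \frac{3}{-91} = \left(\left(-3\right) 2 - 31\right) 3 \left(- \frac{1}{91}\right) = \left(-6 - 31\right) \left(- \frac{3}{91}\right) = \left(-37\right) \left(- \frac{3}{91}\right) = \frac{111}{91}$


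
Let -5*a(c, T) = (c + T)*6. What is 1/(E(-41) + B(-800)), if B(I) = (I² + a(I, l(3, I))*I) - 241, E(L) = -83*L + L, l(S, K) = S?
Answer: -1/121999 ≈ -8.1968e-6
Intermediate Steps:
E(L) = -82*L
a(c, T) = -6*T/5 - 6*c/5 (a(c, T) = -(c + T)*6/5 = -(T + c)*6/5 = -(6*T + 6*c)/5 = -6*T/5 - 6*c/5)
B(I) = -241 + I² + I*(-18/5 - 6*I/5) (B(I) = (I² + (-6/5*3 - 6*I/5)*I) - 241 = (I² + (-18/5 - 6*I/5)*I) - 241 = (I² + I*(-18/5 - 6*I/5)) - 241 = -241 + I² + I*(-18/5 - 6*I/5))
1/(E(-41) + B(-800)) = 1/(-82*(-41) + (-241 - 18/5*(-800) - ⅕*(-800)²)) = 1/(3362 + (-241 + 2880 - ⅕*640000)) = 1/(3362 + (-241 + 2880 - 128000)) = 1/(3362 - 125361) = 1/(-121999) = -1/121999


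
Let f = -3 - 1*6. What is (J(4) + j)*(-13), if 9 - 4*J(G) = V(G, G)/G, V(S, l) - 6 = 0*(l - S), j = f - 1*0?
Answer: 741/8 ≈ 92.625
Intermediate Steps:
f = -9 (f = -3 - 6 = -9)
j = -9 (j = -9 - 1*0 = -9 + 0 = -9)
V(S, l) = 6 (V(S, l) = 6 + 0*(l - S) = 6 + 0 = 6)
J(G) = 9/4 - 3/(2*G)
(J(4) + j)*(-13) = ((¾)*(-2 + 3*4)/4 - 9)*(-13) = ((¾)*(¼)*(-2 + 12) - 9)*(-13) = ((¾)*(¼)*10 - 9)*(-13) = (15/8 - 9)*(-13) = -57/8*(-13) = 741/8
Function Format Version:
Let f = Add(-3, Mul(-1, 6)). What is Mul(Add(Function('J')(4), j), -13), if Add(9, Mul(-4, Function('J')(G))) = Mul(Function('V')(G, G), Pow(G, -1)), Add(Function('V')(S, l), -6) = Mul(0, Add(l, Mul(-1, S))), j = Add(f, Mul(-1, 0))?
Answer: Rational(741, 8) ≈ 92.625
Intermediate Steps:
f = -9 (f = Add(-3, -6) = -9)
j = -9 (j = Add(-9, Mul(-1, 0)) = Add(-9, 0) = -9)
Function('V')(S, l) = 6 (Function('V')(S, l) = Add(6, Mul(0, Add(l, Mul(-1, S)))) = Add(6, 0) = 6)
Function('J')(G) = Add(Rational(9, 4), Mul(Rational(-3, 2), Pow(G, -1))) (Function('J')(G) = Add(Rational(9, 4), Mul(Rational(-1, 4), Mul(6, Pow(G, -1)))) = Add(Rational(9, 4), Mul(Rational(-3, 2), Pow(G, -1))))
Mul(Add(Function('J')(4), j), -13) = Mul(Add(Mul(Rational(3, 4), Pow(4, -1), Add(-2, Mul(3, 4))), -9), -13) = Mul(Add(Mul(Rational(3, 4), Rational(1, 4), Add(-2, 12)), -9), -13) = Mul(Add(Mul(Rational(3, 4), Rational(1, 4), 10), -9), -13) = Mul(Add(Rational(15, 8), -9), -13) = Mul(Rational(-57, 8), -13) = Rational(741, 8)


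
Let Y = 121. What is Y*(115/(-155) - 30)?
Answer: -115313/31 ≈ -3719.8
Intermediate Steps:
Y*(115/(-155) - 30) = 121*(115/(-155) - 30) = 121*(115*(-1/155) - 30) = 121*(-23/31 - 30) = 121*(-953/31) = -115313/31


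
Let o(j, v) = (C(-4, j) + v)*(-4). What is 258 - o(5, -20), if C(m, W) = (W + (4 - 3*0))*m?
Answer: 34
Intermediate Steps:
C(m, W) = m*(4 + W) (C(m, W) = (W + (4 + 0))*m = (W + 4)*m = (4 + W)*m = m*(4 + W))
o(j, v) = 64 - 4*v + 16*j (o(j, v) = (-4*(4 + j) + v)*(-4) = ((-16 - 4*j) + v)*(-4) = (-16 + v - 4*j)*(-4) = 64 - 4*v + 16*j)
258 - o(5, -20) = 258 - (64 - 4*(-20) + 16*5) = 258 - (64 + 80 + 80) = 258 - 1*224 = 258 - 224 = 34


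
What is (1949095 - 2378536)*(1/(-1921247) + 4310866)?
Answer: -3556732727808655341/1921247 ≈ -1.8513e+12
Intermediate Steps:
(1949095 - 2378536)*(1/(-1921247) + 4310866) = -429441*(-1/1921247 + 4310866) = -429441*8282238369901/1921247 = -3556732727808655341/1921247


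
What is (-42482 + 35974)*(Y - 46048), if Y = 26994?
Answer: 124003432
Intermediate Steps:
(-42482 + 35974)*(Y - 46048) = (-42482 + 35974)*(26994 - 46048) = -6508*(-19054) = 124003432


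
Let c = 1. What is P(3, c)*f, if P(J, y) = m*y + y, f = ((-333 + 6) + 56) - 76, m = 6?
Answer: -2429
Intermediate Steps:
f = -347 (f = (-327 + 56) - 76 = -271 - 76 = -347)
P(J, y) = 7*y (P(J, y) = 6*y + y = 7*y)
P(3, c)*f = (7*1)*(-347) = 7*(-347) = -2429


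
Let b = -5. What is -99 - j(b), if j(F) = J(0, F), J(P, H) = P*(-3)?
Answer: -99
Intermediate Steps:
J(P, H) = -3*P
j(F) = 0 (j(F) = -3*0 = 0)
-99 - j(b) = -99 - 1*0 = -99 + 0 = -99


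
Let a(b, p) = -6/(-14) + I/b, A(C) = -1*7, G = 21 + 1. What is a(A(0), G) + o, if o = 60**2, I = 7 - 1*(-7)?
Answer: 25189/7 ≈ 3598.4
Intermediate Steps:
G = 22
I = 14 (I = 7 + 7 = 14)
o = 3600
A(C) = -7
a(b, p) = 3/7 + 14/b (a(b, p) = -6/(-14) + 14/b = -6*(-1/14) + 14/b = 3/7 + 14/b)
a(A(0), G) + o = (3/7 + 14/(-7)) + 3600 = (3/7 + 14*(-1/7)) + 3600 = (3/7 - 2) + 3600 = -11/7 + 3600 = 25189/7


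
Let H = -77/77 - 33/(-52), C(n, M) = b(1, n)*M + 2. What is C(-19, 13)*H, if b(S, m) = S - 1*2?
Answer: 209/52 ≈ 4.0192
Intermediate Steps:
b(S, m) = -2 + S (b(S, m) = S - 2 = -2 + S)
C(n, M) = 2 - M (C(n, M) = (-2 + 1)*M + 2 = -M + 2 = 2 - M)
H = -19/52 (H = -77*1/77 - 33*(-1/52) = -1 + 33/52 = -19/52 ≈ -0.36538)
C(-19, 13)*H = (2 - 1*13)*(-19/52) = (2 - 13)*(-19/52) = -11*(-19/52) = 209/52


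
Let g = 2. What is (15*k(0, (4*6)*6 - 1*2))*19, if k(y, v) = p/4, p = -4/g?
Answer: -285/2 ≈ -142.50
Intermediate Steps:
p = -2 (p = -4/2 = -4*1/2 = -2)
k(y, v) = -1/2 (k(y, v) = -2/4 = -2*1/4 = -1/2)
(15*k(0, (4*6)*6 - 1*2))*19 = (15*(-1/2))*19 = -15/2*19 = -285/2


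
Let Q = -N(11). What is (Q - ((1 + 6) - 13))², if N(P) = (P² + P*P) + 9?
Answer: 60025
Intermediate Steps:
N(P) = 9 + 2*P² (N(P) = (P² + P²) + 9 = 2*P² + 9 = 9 + 2*P²)
Q = -251 (Q = -(9 + 2*11²) = -(9 + 2*121) = -(9 + 242) = -1*251 = -251)
(Q - ((1 + 6) - 13))² = (-251 - ((1 + 6) - 13))² = (-251 - (7 - 13))² = (-251 - 1*(-6))² = (-251 + 6)² = (-245)² = 60025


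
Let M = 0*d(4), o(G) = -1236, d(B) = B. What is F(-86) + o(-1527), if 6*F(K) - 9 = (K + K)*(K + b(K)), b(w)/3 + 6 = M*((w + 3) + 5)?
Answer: 10481/6 ≈ 1746.8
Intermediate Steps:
M = 0 (M = 0*4 = 0)
b(w) = -18 (b(w) = -18 + 3*(0*((w + 3) + 5)) = -18 + 3*(0*((3 + w) + 5)) = -18 + 3*(0*(8 + w)) = -18 + 3*0 = -18 + 0 = -18)
F(K) = 3/2 + K*(-18 + K)/3 (F(K) = 3/2 + ((K + K)*(K - 18))/6 = 3/2 + ((2*K)*(-18 + K))/6 = 3/2 + (2*K*(-18 + K))/6 = 3/2 + K*(-18 + K)/3)
F(-86) + o(-1527) = (3/2 - 6*(-86) + (1/3)*(-86)**2) - 1236 = (3/2 + 516 + (1/3)*7396) - 1236 = (3/2 + 516 + 7396/3) - 1236 = 17897/6 - 1236 = 10481/6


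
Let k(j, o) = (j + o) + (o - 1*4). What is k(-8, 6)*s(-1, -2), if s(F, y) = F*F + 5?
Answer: 0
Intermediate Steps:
k(j, o) = -4 + j + 2*o (k(j, o) = (j + o) + (o - 4) = (j + o) + (-4 + o) = -4 + j + 2*o)
s(F, y) = 5 + F**2 (s(F, y) = F**2 + 5 = 5 + F**2)
k(-8, 6)*s(-1, -2) = (-4 - 8 + 2*6)*(5 + (-1)**2) = (-4 - 8 + 12)*(5 + 1) = 0*6 = 0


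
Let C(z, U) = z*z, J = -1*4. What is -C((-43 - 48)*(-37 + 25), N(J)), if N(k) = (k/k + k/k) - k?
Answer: -1192464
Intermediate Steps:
J = -4
N(k) = 2 - k (N(k) = (1 + 1) - k = 2 - k)
C(z, U) = z²
-C((-43 - 48)*(-37 + 25), N(J)) = -((-43 - 48)*(-37 + 25))² = -(-91*(-12))² = -1*1092² = -1*1192464 = -1192464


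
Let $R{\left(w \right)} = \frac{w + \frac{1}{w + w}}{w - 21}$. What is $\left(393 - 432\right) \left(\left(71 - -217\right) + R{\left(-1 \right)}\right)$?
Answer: $- \frac{494325}{44} \approx -11235.0$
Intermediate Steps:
$R{\left(w \right)} = \frac{w + \frac{1}{2 w}}{-21 + w}$
$\left(393 - 432\right) \left(\left(71 - -217\right) + R{\left(-1 \right)}\right) = \left(393 - 432\right) \left(\left(71 - -217\right) + \frac{\frac{1}{2} + \left(-1\right)^{2}}{\left(-1\right) \left(-21 - 1\right)}\right) = - 39 \left(\left(71 + 217\right) - \frac{\frac{1}{2} + 1}{-22}\right) = - 39 \left(288 - \left(- \frac{1}{22}\right) \frac{3}{2}\right) = - 39 \left(288 + \frac{3}{44}\right) = \left(-39\right) \frac{12675}{44} = - \frac{494325}{44}$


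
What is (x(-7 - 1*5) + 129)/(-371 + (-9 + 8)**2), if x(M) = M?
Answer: -117/370 ≈ -0.31622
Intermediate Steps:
(x(-7 - 1*5) + 129)/(-371 + (-9 + 8)**2) = ((-7 - 1*5) + 129)/(-371 + (-9 + 8)**2) = ((-7 - 5) + 129)/(-371 + (-1)**2) = (-12 + 129)/(-371 + 1) = 117/(-370) = 117*(-1/370) = -117/370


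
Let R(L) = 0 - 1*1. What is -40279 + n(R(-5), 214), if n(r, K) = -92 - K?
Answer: -40585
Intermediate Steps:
R(L) = -1 (R(L) = 0 - 1 = -1)
-40279 + n(R(-5), 214) = -40279 + (-92 - 1*214) = -40279 + (-92 - 214) = -40279 - 306 = -40585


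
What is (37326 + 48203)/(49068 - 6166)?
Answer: 85529/42902 ≈ 1.9936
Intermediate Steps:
(37326 + 48203)/(49068 - 6166) = 85529/42902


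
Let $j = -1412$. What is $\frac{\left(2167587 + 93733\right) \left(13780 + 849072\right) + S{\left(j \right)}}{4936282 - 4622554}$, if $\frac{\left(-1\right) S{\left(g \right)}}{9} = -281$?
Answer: $\frac{1951184487169}{313728} \approx 6.2194 \cdot 10^{6}$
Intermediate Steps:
$S{\left(g \right)} = 2529$ ($S{\left(g \right)} = \left(-9\right) \left(-281\right) = 2529$)
$\frac{\left(2167587 + 93733\right) \left(13780 + 849072\right) + S{\left(j \right)}}{4936282 - 4622554} = \frac{\left(2167587 + 93733\right) \left(13780 + 849072\right) + 2529}{4936282 - 4622554} = \frac{2261320 \cdot 862852 + 2529}{313728} = \left(1951184484640 + 2529\right) \frac{1}{313728} = 1951184487169 \cdot \frac{1}{313728} = \frac{1951184487169}{313728}$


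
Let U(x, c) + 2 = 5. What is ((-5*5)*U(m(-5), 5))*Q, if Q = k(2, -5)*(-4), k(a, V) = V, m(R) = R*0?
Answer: -1500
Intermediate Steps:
m(R) = 0
U(x, c) = 3 (U(x, c) = -2 + 5 = 3)
Q = 20 (Q = -5*(-4) = 20)
((-5*5)*U(m(-5), 5))*Q = (-5*5*3)*20 = -25*3*20 = -75*20 = -1500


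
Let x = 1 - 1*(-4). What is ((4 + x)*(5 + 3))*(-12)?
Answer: -864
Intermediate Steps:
x = 5 (x = 1 + 4 = 5)
((4 + x)*(5 + 3))*(-12) = ((4 + 5)*(5 + 3))*(-12) = (9*8)*(-12) = 72*(-12) = -864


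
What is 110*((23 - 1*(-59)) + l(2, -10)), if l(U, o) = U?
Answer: 9240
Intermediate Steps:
110*((23 - 1*(-59)) + l(2, -10)) = 110*((23 - 1*(-59)) + 2) = 110*((23 + 59) + 2) = 110*(82 + 2) = 110*84 = 9240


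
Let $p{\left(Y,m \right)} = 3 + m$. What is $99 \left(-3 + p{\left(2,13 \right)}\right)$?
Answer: $1287$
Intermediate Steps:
$99 \left(-3 + p{\left(2,13 \right)}\right) = 99 \left(-3 + \left(3 + 13\right)\right) = 99 \left(-3 + 16\right) = 99 \cdot 13 = 1287$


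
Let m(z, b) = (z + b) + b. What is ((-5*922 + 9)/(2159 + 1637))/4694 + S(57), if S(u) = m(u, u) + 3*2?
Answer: 3153856447/17818424 ≈ 177.00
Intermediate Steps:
m(z, b) = z + 2*b (m(z, b) = (b + z) + b = z + 2*b)
S(u) = 6 + 3*u (S(u) = (u + 2*u) + 3*2 = 3*u + 6 = 6 + 3*u)
((-5*922 + 9)/(2159 + 1637))/4694 + S(57) = ((-5*922 + 9)/(2159 + 1637))/4694 + (6 + 3*57) = ((-4610 + 9)/3796)*(1/4694) + (6 + 171) = -4601*1/3796*(1/4694) + 177 = -4601/3796*1/4694 + 177 = -4601/17818424 + 177 = 3153856447/17818424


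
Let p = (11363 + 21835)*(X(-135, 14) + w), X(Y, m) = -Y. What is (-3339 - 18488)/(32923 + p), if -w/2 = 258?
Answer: 21827/12615515 ≈ 0.0017302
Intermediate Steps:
w = -516 (w = -2*258 = -516)
p = -12648438 (p = (11363 + 21835)*(-1*(-135) - 516) = 33198*(135 - 516) = 33198*(-381) = -12648438)
(-3339 - 18488)/(32923 + p) = (-3339 - 18488)/(32923 - 12648438) = -21827/(-12615515) = -21827*(-1/12615515) = 21827/12615515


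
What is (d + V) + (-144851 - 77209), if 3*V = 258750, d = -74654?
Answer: -210464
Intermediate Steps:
V = 86250 (V = (⅓)*258750 = 86250)
(d + V) + (-144851 - 77209) = (-74654 + 86250) + (-144851 - 77209) = 11596 - 222060 = -210464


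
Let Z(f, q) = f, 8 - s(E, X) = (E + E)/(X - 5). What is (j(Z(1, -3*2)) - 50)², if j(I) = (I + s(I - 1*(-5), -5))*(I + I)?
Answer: 21904/25 ≈ 876.16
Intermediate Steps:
s(E, X) = 8 - 2*E/(-5 + X) (s(E, X) = 8 - (E + E)/(X - 5) = 8 - 2*E/(-5 + X))
j(I) = 2*I*(9 + 6*I/5) (j(I) = (I + 2*(-20 - (I - 1*(-5)) + 4*(-5))/(-5 - 5))*(I + I) = (I + 2*(-20 - (I + 5) - 20)/(-10))*(2*I) = (I + 2*(-⅒)*(-20 - (5 + I) - 20))*(2*I) = (I + 2*(-⅒)*(-20 + (-5 - I) - 20))*(2*I) = (I + 2*(-⅒)*(-45 - I))*(2*I) = (I + (9 + I/5))*(2*I) = (9 + 6*I/5)*(2*I) = 2*I*(9 + 6*I/5))
(j(Z(1, -3*2)) - 50)² = ((6/5)*1*(15 + 2*1) - 50)² = ((6/5)*1*(15 + 2) - 50)² = ((6/5)*1*17 - 50)² = (102/5 - 50)² = (-148/5)² = 21904/25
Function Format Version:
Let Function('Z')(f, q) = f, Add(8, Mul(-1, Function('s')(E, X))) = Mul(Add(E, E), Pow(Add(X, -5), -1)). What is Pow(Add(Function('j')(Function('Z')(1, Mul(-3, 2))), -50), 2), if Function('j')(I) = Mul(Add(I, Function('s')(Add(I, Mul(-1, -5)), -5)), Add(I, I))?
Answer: Rational(21904, 25) ≈ 876.16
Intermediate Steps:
Function('s')(E, X) = Add(8, Mul(-2, E, Pow(Add(-5, X), -1))) (Function('s')(E, X) = Add(8, Mul(-1, Mul(Add(E, E), Pow(Add(X, -5), -1)))) = Add(8, Mul(-1, Mul(Mul(2, E), Pow(Add(-5, X), -1)))) = Add(8, Mul(-1, Mul(2, E, Pow(Add(-5, X), -1)))) = Add(8, Mul(-2, E, Pow(Add(-5, X), -1))))
Function('j')(I) = Mul(2, I, Add(9, Mul(Rational(6, 5), I))) (Function('j')(I) = Mul(Add(I, Mul(2, Pow(Add(-5, -5), -1), Add(-20, Mul(-1, Add(I, Mul(-1, -5))), Mul(4, -5)))), Add(I, I)) = Mul(Add(I, Mul(2, Pow(-10, -1), Add(-20, Mul(-1, Add(I, 5)), -20))), Mul(2, I)) = Mul(Add(I, Mul(2, Rational(-1, 10), Add(-20, Mul(-1, Add(5, I)), -20))), Mul(2, I)) = Mul(Add(I, Mul(2, Rational(-1, 10), Add(-20, Add(-5, Mul(-1, I)), -20))), Mul(2, I)) = Mul(Add(I, Mul(2, Rational(-1, 10), Add(-45, Mul(-1, I)))), Mul(2, I)) = Mul(Add(I, Add(9, Mul(Rational(1, 5), I))), Mul(2, I)) = Mul(Add(9, Mul(Rational(6, 5), I)), Mul(2, I)) = Mul(2, I, Add(9, Mul(Rational(6, 5), I))))
Pow(Add(Function('j')(Function('Z')(1, Mul(-3, 2))), -50), 2) = Pow(Add(Mul(Rational(6, 5), 1, Add(15, Mul(2, 1))), -50), 2) = Pow(Add(Mul(Rational(6, 5), 1, Add(15, 2)), -50), 2) = Pow(Add(Mul(Rational(6, 5), 1, 17), -50), 2) = Pow(Add(Rational(102, 5), -50), 2) = Pow(Rational(-148, 5), 2) = Rational(21904, 25)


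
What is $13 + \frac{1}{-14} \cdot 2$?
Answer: $\frac{90}{7} \approx 12.857$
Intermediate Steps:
$13 + \frac{1}{-14} \cdot 2 = 13 - \frac{1}{7} = \frac{90}{7}$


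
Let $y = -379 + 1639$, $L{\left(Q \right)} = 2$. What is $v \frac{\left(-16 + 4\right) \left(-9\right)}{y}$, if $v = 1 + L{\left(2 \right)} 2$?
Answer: $\frac{3}{7} \approx 0.42857$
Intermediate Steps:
$y = 1260$
$v = 5$ ($v = 1 + 2 \cdot 2 = 1 + 4 = 5$)
$v \frac{\left(-16 + 4\right) \left(-9\right)}{y} = 5 \frac{\left(-16 + 4\right) \left(-9\right)}{1260} = 5 \left(-12\right) \left(-9\right) \frac{1}{1260} = 5 \cdot 108 \cdot \frac{1}{1260} = 5 \cdot \frac{3}{35} = \frac{3}{7}$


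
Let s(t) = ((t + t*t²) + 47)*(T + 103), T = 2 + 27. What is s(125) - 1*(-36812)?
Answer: 257872016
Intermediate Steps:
T = 29
s(t) = 6204 + 132*t + 132*t³ (s(t) = ((t + t*t²) + 47)*(29 + 103) = ((t + t³) + 47)*132 = (47 + t + t³)*132 = 6204 + 132*t + 132*t³)
s(125) - 1*(-36812) = (6204 + 132*125 + 132*125³) - 1*(-36812) = (6204 + 16500 + 132*1953125) + 36812 = (6204 + 16500 + 257812500) + 36812 = 257835204 + 36812 = 257872016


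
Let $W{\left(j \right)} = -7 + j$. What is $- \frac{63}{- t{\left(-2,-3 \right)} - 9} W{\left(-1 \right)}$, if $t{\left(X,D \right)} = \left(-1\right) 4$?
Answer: $- \frac{504}{5} \approx -100.8$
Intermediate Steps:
$t{\left(X,D \right)} = -4$
$- \frac{63}{- t{\left(-2,-3 \right)} - 9} W{\left(-1 \right)} = - \frac{63}{\left(-1\right) \left(-4\right) - 9} \left(-7 - 1\right) = - \frac{63}{4 - 9} \left(-8\right) = - \frac{63}{-5} \left(-8\right) = - \frac{63 \left(-1\right)}{5} \left(-8\right) = \left(-1\right) \left(- \frac{63}{5}\right) \left(-8\right) = \frac{63}{5} \left(-8\right) = - \frac{504}{5}$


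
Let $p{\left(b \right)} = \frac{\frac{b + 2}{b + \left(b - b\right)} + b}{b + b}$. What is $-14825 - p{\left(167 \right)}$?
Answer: $- \frac{413468454}{27889} \approx -14826.0$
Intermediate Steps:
$p{\left(b \right)} = \frac{b + \frac{2 + b}{b}}{2 b}$ ($p{\left(b \right)} = \frac{\frac{2 + b}{b + 0} + b}{2 b} = \left(\frac{2 + b}{b} + b\right) \frac{1}{2 b} = \left(b + \frac{2 + b}{b}\right) \frac{1}{2 b} = \frac{b + \frac{2 + b}{b}}{2 b}$)
$-14825 - p{\left(167 \right)} = -14825 - \frac{2 + 167 + 167^{2}}{2 \cdot 27889} = -14825 - \frac{1}{2} \cdot \frac{1}{27889} \left(2 + 167 + 27889\right) = -14825 - \frac{1}{2} \cdot \frac{1}{27889} \cdot 28058 = -14825 - \frac{14029}{27889} = - \frac{413468454}{27889}$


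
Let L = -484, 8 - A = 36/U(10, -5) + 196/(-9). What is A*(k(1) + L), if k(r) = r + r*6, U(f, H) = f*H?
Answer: -363686/25 ≈ -14547.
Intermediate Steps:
U(f, H) = H*f
A = 6862/225 (A = 8 - (36/((-5*10)) + 196/(-9)) = 8 - (36/(-50) + 196*(-⅑)) = 8 - (36*(-1/50) - 196/9) = 8 - (-18/25 - 196/9) = 8 - 1*(-5062/225) = 8 + 5062/225 = 6862/225 ≈ 30.498)
k(r) = 7*r (k(r) = r + 6*r = 7*r)
A*(k(1) + L) = 6862*(7*1 - 484)/225 = 6862*(7 - 484)/225 = (6862/225)*(-477) = -363686/25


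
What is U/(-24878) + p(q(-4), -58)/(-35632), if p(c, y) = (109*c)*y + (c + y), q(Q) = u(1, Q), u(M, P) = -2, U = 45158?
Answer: -120133413/55403306 ≈ -2.1683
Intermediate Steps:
q(Q) = -2
p(c, y) = c + y + 109*c*y (p(c, y) = 109*c*y + (c + y) = c + y + 109*c*y)
U/(-24878) + p(q(-4), -58)/(-35632) = 45158/(-24878) + (-2 - 58 + 109*(-2)*(-58))/(-35632) = 45158*(-1/24878) + (-2 - 58 + 12644)*(-1/35632) = -22579/12439 + 12584*(-1/35632) = -22579/12439 - 1573/4454 = -120133413/55403306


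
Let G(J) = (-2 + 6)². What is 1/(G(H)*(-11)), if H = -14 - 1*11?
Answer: -1/176 ≈ -0.0056818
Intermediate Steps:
H = -25 (H = -14 - 11 = -25)
G(J) = 16 (G(J) = 4² = 16)
1/(G(H)*(-11)) = 1/(16*(-11)) = 1/(-176) = -1/176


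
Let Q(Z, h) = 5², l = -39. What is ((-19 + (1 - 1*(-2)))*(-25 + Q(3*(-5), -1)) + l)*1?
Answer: -39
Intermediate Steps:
Q(Z, h) = 25
((-19 + (1 - 1*(-2)))*(-25 + Q(3*(-5), -1)) + l)*1 = ((-19 + (1 - 1*(-2)))*(-25 + 25) - 39)*1 = ((-19 + (1 + 2))*0 - 39)*1 = ((-19 + 3)*0 - 39)*1 = (-16*0 - 39)*1 = (0 - 39)*1 = -39*1 = -39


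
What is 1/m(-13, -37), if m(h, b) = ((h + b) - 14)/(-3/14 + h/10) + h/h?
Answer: 53/2293 ≈ 0.023114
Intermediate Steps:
m(h, b) = 1 + (-14 + b + h)/(-3/14 + h/10) (m(h, b) = ((b + h) - 14)/(-3*1/14 + h*(1/10)) + 1 = (-14 + b + h)/(-3/14 + h/10) + 1 = 1 + (-14 + b + h)/(-3/14 + h/10))
1/m(-13, -37) = 1/((-995 + 70*(-37) + 77*(-13))/(-15 + 7*(-13))) = 1/((-995 - 2590 - 1001)/(-15 - 91)) = 1/(-4586/(-106)) = 1/(-1/106*(-4586)) = 1/(2293/53) = 53/2293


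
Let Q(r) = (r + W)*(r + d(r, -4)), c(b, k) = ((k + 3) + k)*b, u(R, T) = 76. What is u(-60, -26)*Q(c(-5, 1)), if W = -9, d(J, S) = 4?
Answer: 54264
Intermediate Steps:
c(b, k) = b*(3 + 2*k) (c(b, k) = ((3 + k) + k)*b = (3 + 2*k)*b = b*(3 + 2*k))
Q(r) = (-9 + r)*(4 + r) (Q(r) = (r - 9)*(r + 4) = (-9 + r)*(4 + r))
u(-60, -26)*Q(c(-5, 1)) = 76*(-36 + (-5*(3 + 2*1))**2 - (-25)*(3 + 2*1)) = 76*(-36 + (-5*(3 + 2))**2 - (-25)*(3 + 2)) = 76*(-36 + (-5*5)**2 - (-25)*5) = 76*(-36 + (-25)**2 - 5*(-25)) = 76*(-36 + 625 + 125) = 76*714 = 54264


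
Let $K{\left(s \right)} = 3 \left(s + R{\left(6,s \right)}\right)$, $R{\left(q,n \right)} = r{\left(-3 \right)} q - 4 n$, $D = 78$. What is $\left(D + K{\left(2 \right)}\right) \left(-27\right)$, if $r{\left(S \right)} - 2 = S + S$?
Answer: $324$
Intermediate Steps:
$r{\left(S \right)} = 2 + 2 S$ ($r{\left(S \right)} = 2 + \left(S + S\right) = 2 + 2 S$)
$R{\left(q,n \right)} = - 4 n - 4 q$ ($R{\left(q,n \right)} = \left(2 + 2 \left(-3\right)\right) q - 4 n = \left(2 - 6\right) q - 4 n = - 4 q - 4 n = - 4 n - 4 q$)
$K{\left(s \right)} = -72 - 9 s$ ($K{\left(s \right)} = 3 \left(s - \left(24 + 4 s\right)\right) = 3 \left(-24 - 3 s\right) = -72 - 9 s$)
$\left(D + K{\left(2 \right)}\right) \left(-27\right) = \left(78 - 90\right) \left(-27\right) = \left(-12\right) \left(-27\right) = 324$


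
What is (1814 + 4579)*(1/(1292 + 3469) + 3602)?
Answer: 36544781113/1587 ≈ 2.3028e+7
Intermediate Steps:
(1814 + 4579)*(1/(1292 + 3469) + 3602) = 6393*(1/4761 + 3602) = 6393*(17149123/4761) = 36544781113/1587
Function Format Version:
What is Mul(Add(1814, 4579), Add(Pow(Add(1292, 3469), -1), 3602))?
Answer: Rational(36544781113, 1587) ≈ 2.3028e+7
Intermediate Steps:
Mul(Add(1814, 4579), Add(Pow(Add(1292, 3469), -1), 3602)) = Mul(6393, Add(Pow(4761, -1), 3602)) = Mul(6393, Add(Rational(1, 4761), 3602)) = Mul(6393, Rational(17149123, 4761)) = Rational(36544781113, 1587)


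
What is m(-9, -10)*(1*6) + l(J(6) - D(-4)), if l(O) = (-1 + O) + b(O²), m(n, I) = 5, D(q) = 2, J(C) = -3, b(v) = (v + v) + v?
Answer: 99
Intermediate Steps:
b(v) = 3*v (b(v) = 2*v + v = 3*v)
l(O) = -1 + O + 3*O² (l(O) = (-1 + O) + 3*O² = -1 + O + 3*O²)
m(-9, -10)*(1*6) + l(J(6) - D(-4)) = 5*(1*6) + (-1 + (-3 - 1*2) + 3*(-3 - 1*2)²) = 5*6 + (-1 + (-3 - 2) + 3*(-3 - 2)²) = 30 + (-1 - 5 + 3*(-5)²) = 30 + (-1 - 5 + 3*25) = 30 + (-1 - 5 + 75) = 30 + 69 = 99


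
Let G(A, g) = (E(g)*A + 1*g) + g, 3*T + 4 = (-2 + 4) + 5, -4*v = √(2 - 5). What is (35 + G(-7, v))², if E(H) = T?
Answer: (56 - I*√3)²/4 ≈ 783.25 - 48.497*I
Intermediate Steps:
v = -I*√3/4 (v = -√(2 - 5)/4 = -I*√3/4 ≈ -0.43301*I)
T = 1 (T = -4/3 + ((-2 + 4) + 5)/3 = -4/3 + (2 + 5)/3 = -4/3 + (⅓)*7 = -4/3 + 7/3 = 1)
E(H) = 1
G(A, g) = A + 2*g (G(A, g) = (1*A + 1*g) + g = (A + g) + g = A + 2*g)
(35 + G(-7, v))² = (35 + (-7 + 2*(-I*√3/4)))² = (35 + (-7 - I*√3/2))² = (28 - I*√3/2)²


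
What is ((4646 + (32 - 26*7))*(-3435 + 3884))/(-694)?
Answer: -1009352/347 ≈ -2908.8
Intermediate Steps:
((4646 + (32 - 26*7))*(-3435 + 3884))/(-694) = ((4646 + (32 - 182))*449)*(-1/694) = ((4646 - 150)*449)*(-1/694) = (4496*449)*(-1/694) = 2018704*(-1/694) = -1009352/347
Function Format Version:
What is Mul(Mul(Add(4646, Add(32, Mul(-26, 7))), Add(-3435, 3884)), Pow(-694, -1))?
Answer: Rational(-1009352, 347) ≈ -2908.8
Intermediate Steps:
Mul(Mul(Add(4646, Add(32, Mul(-26, 7))), Add(-3435, 3884)), Pow(-694, -1)) = Mul(Mul(Add(4646, Add(32, -182)), 449), Rational(-1, 694)) = Mul(Mul(Add(4646, -150), 449), Rational(-1, 694)) = Mul(Mul(4496, 449), Rational(-1, 694)) = Mul(2018704, Rational(-1, 694)) = Rational(-1009352, 347)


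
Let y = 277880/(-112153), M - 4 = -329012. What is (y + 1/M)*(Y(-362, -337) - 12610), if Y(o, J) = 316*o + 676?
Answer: 5774668128555459/18449617112 ≈ 3.1300e+5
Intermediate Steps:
M = -329008 (M = 4 - 329012 = -329008)
Y(o, J) = 676 + 316*o
y = -277880/112153 (y = 277880*(-1/112153) = -277880/112153 ≈ -2.4777)
(y + 1/M)*(Y(-362, -337) - 12610) = (-277880/112153 + 1/(-329008))*((676 + 316*(-362)) - 12610) = (-277880/112153 - 1/329008)*((676 - 114392) - 12610) = -91424855193*(-113716 - 12610)/36899234224 = -91424855193/36899234224*(-126326) = 5774668128555459/18449617112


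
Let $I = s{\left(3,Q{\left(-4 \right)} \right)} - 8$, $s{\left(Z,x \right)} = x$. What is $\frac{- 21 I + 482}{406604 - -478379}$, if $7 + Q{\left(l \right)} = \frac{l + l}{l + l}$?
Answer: $\frac{776}{884983} \approx 0.00087685$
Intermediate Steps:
$Q{\left(l \right)} = -6$ ($Q{\left(l \right)} = -7 + \frac{l + l}{l + l} = -7 + \frac{2 l}{2 l} = -7 + 2 l \frac{1}{2 l} = -7 + 1 = -6$)
$I = -14$ ($I = -6 - 8 = -14$)
$\frac{- 21 I + 482}{406604 - -478379} = \frac{\left(-21\right) \left(-14\right) + 482}{406604 - -478379} = \frac{294 + 482}{406604 + 478379} = \frac{776}{884983}$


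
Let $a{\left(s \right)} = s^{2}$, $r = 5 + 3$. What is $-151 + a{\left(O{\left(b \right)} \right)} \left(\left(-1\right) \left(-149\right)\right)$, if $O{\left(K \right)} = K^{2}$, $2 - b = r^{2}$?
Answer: $2201673913$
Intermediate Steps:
$r = 8$
$b = -62$ ($b = 2 - 8^{2} = 2 - 64 = -62$)
$-151 + a{\left(O{\left(b \right)} \right)} \left(\left(-1\right) \left(-149\right)\right) = -151 + \left(\left(-62\right)^{2}\right)^{2} \left(\left(-1\right) \left(-149\right)\right) = -151 + 3844^{2} \cdot 149 = -151 + 14776336 \cdot 149 = -151 + 2201674064 = 2201673913$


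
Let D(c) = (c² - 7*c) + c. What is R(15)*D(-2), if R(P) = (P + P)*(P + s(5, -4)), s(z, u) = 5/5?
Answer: 7680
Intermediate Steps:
s(z, u) = 1 (s(z, u) = 5*(⅕) = 1)
R(P) = 2*P*(1 + P) (R(P) = (P + P)*(P + 1) = (2*P)*(1 + P) = 2*P*(1 + P))
D(c) = c² - 6*c
R(15)*D(-2) = (2*15*(1 + 15))*(-2*(-6 - 2)) = (2*15*16)*(-2*(-8)) = 480*16 = 7680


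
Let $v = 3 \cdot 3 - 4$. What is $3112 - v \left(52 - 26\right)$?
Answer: $2982$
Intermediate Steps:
$v = 5$ ($v = 9 - 4 = 5$)
$3112 - v \left(52 - 26\right) = 3112 - 5 \left(52 - 26\right) = 3112 - 5 \cdot 26 = 3112 - 130 = 2982$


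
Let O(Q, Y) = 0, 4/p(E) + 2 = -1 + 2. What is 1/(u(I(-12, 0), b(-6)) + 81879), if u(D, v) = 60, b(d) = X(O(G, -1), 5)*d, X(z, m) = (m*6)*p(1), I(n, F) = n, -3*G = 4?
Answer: 1/81939 ≈ 1.2204e-5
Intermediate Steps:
G = -4/3 (G = -1/3*4 = -4/3 ≈ -1.3333)
p(E) = -4 (p(E) = 4/(-2 + (-1 + 2)) = 4/(-2 + 1) = 4/(-1) = 4*(-1) = -4)
X(z, m) = -24*m (X(z, m) = (m*6)*(-4) = (6*m)*(-4) = -24*m)
b(d) = -120*d (b(d) = (-24*5)*d = -120*d)
1/(u(I(-12, 0), b(-6)) + 81879) = 1/(60 + 81879) = 1/81939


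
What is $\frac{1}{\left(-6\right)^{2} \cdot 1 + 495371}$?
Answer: $\frac{1}{495407} \approx 2.0185 \cdot 10^{-6}$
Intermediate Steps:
$\frac{1}{\left(-6\right)^{2} \cdot 1 + 495371} = \frac{1}{36 \cdot 1 + 495371} = \frac{1}{36 + 495371} = \frac{1}{495407}$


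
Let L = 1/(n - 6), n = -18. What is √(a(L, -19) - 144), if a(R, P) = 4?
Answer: 2*I*√35 ≈ 11.832*I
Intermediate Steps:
L = -1/24 (L = 1/(-18 - 6) = 1/(-24) = -1/24 ≈ -0.041667)
√(a(L, -19) - 144) = √(4 - 144) = √(-140) = 2*I*√35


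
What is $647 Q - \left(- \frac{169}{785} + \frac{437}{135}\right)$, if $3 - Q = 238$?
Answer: $- \frac{3222657821}{21195} \approx -1.5205 \cdot 10^{5}$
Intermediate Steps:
$Q = -235$ ($Q = 3 - 238 = -235$)
$647 Q - \left(- \frac{169}{785} + \frac{437}{135}\right) = 647 \left(-235\right) - \left(- \frac{169}{785} + \frac{437}{135}\right) = -152045 - \frac{64046}{21195} = - \frac{3222657821}{21195}$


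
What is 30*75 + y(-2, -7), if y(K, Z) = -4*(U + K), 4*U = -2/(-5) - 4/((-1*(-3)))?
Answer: 33884/15 ≈ 2258.9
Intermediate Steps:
U = -7/30 (U = (-2/(-5) - 4/((-1*(-3))))/4 = (-2*(-1/5) - 4/3)/4 = (2/5 - 4*1/3)/4 = (2/5 - 4/3)/4 = (1/4)*(-14/15) = -7/30 ≈ -0.23333)
y(K, Z) = 14/15 - 4*K (y(K, Z) = -4*(-7/30 + K) = 14/15 - 4*K)
30*75 + y(-2, -7) = 30*75 + (14/15 - 4*(-2)) = 2250 + (14/15 + 8) = 2250 + 134/15 = 33884/15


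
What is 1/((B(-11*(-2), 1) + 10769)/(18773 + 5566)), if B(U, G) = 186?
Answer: 3477/1565 ≈ 2.2217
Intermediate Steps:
1/((B(-11*(-2), 1) + 10769)/(18773 + 5566)) = 1/((186 + 10769)/(18773 + 5566)) = 1/(10955/24339) = 1/(10955*(1/24339)) = 1/(1565/3477) = 3477/1565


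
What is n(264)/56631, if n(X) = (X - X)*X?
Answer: 0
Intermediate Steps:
n(X) = 0 (n(X) = 0*X = 0)
n(264)/56631 = 0/56631 = 0*(1/56631) = 0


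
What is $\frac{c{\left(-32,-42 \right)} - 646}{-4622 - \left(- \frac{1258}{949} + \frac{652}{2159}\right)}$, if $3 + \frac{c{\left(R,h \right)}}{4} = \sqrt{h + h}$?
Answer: $\frac{674085139}{4733938464} - \frac{2048891 i \sqrt{21}}{1183484616} \approx 0.14239 - 0.0079335 i$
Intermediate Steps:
$c{\left(R,h \right)} = -12 + 4 \sqrt{2} \sqrt{h}$ ($c{\left(R,h \right)} = -12 + 4 \sqrt{h + h} = -12 + 4 \sqrt{2 h} = -12 + 4 \sqrt{2} \sqrt{h}$)
$\frac{c{\left(-32,-42 \right)} - 646}{-4622 - \left(- \frac{1258}{949} + \frac{652}{2159}\right)} = \frac{\left(-12 + 4 \sqrt{2} \sqrt{-42}\right) - 646}{-4622 - \left(- \frac{1258}{949} + \frac{652}{2159}\right)} = \frac{\left(-12 + 4 \sqrt{2} i \sqrt{42}\right) - 646}{-4622 - - \frac{2097274}{2048891}} = \frac{\left(-12 + 8 i \sqrt{21}\right) - 646}{-4622 + \left(\frac{1258}{949} - \frac{652}{2159}\right)} = \frac{-658 + 8 i \sqrt{21}}{-4622 + \frac{2097274}{2048891}} = \frac{-658 + 8 i \sqrt{21}}{- \frac{9467876928}{2048891}} = \left(-658 + 8 i \sqrt{21}\right) \left(- \frac{2048891}{9467876928}\right) = \frac{674085139}{4733938464} - \frac{2048891 i \sqrt{21}}{1183484616}$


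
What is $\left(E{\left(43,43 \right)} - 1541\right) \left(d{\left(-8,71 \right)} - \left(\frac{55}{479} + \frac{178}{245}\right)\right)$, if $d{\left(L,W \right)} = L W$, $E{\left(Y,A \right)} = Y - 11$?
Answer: $\frac{100735372893}{117355} \approx 8.5838 \cdot 10^{5}$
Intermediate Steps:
$E{\left(Y,A \right)} = -11 + Y$ ($E{\left(Y,A \right)} = Y - 11 = -11 + Y$)
$\left(E{\left(43,43 \right)} - 1541\right) \left(d{\left(-8,71 \right)} - \left(\frac{55}{479} + \frac{178}{245}\right)\right) = \left(\left(-11 + 43\right) - 1541\right) \left(\left(-8\right) 71 - \left(\frac{55}{479} + \frac{178}{245}\right)\right) = \left(32 - 1541\right) \left(-568 - \frac{98737}{117355}\right) = - 1509 \left(-568 - \frac{98737}{117355}\right) = \left(-1509\right) \left(- \frac{66756377}{117355}\right) = \frac{100735372893}{117355}$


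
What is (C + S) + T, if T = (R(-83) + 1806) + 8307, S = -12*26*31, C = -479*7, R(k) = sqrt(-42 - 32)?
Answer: -2912 + I*sqrt(74) ≈ -2912.0 + 8.6023*I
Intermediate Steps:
R(k) = I*sqrt(74) (R(k) = sqrt(-74) = I*sqrt(74))
C = -3353
S = -9672 (S = -312*31 = -9672)
T = 10113 + I*sqrt(74) (T = (I*sqrt(74) + 1806) + 8307 = (1806 + I*sqrt(74)) + 8307 = 10113 + I*sqrt(74) ≈ 10113.0 + 8.6023*I)
(C + S) + T = (-3353 - 9672) + (10113 + I*sqrt(74)) = -13025 + (10113 + I*sqrt(74)) = -2912 + I*sqrt(74)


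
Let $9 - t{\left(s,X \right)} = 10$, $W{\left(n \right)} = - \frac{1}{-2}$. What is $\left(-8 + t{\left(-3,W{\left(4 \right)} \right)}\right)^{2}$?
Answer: $81$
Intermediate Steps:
$W{\left(n \right)} = \frac{1}{2}$ ($W{\left(n \right)} = \left(-1\right) \left(- \frac{1}{2}\right) = \frac{1}{2}$)
$t{\left(s,X \right)} = -1$ ($t{\left(s,X \right)} = 9 - 10 = -1$)
$\left(-8 + t{\left(-3,W{\left(4 \right)} \right)}\right)^{2} = \left(-8 - 1\right)^{2} = \left(-9\right)^{2} = 81$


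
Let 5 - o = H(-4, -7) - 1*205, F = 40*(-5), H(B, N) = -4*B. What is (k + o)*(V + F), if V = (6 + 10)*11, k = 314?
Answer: -12192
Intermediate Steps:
F = -200
V = 176 (V = 16*11 = 176)
o = 194 (o = 5 - (-4*(-4) - 1*205) = 5 - (16 - 205) = 5 - 1*(-189) = 5 + 189 = 194)
(k + o)*(V + F) = (314 + 194)*(176 - 200) = 508*(-24) = -12192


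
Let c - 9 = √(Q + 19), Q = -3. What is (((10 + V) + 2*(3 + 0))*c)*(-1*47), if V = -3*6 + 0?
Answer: 1222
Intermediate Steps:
c = 13 (c = 9 + √(-3 + 19) = 9 + √16 = 9 + 4 = 13)
V = -18 (V = -18 + 0 = -18)
(((10 + V) + 2*(3 + 0))*c)*(-1*47) = (((10 - 18) + 2*(3 + 0))*13)*(-1*47) = ((-8 + 2*3)*13)*(-47) = ((-8 + 6)*13)*(-47) = -2*13*(-47) = -26*(-47) = 1222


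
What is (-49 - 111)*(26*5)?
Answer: -20800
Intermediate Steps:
(-49 - 111)*(26*5) = -160*130 = -20800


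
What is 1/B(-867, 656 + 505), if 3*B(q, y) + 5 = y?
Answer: 3/1156 ≈ 0.0025952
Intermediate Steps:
B(q, y) = -5/3 + y/3
1/B(-867, 656 + 505) = 1/(-5/3 + (656 + 505)/3) = 1/(-5/3 + (⅓)*1161) = 1/(-5/3 + 387) = 1/(1156/3) = 3/1156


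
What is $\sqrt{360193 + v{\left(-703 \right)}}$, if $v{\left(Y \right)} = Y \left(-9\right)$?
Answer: $14 \sqrt{1870} \approx 605.41$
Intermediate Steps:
$v{\left(Y \right)} = - 9 Y$
$\sqrt{360193 + v{\left(-703 \right)}} = \sqrt{360193 - -6327} = \sqrt{360193 + 6327} = \sqrt{366520} = 14 \sqrt{1870}$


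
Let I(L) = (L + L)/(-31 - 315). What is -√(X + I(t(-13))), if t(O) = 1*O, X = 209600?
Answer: -√6273120649/173 ≈ -457.82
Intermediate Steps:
t(O) = O
I(L) = -L/173 (I(L) = (2*L)/(-346) = (2*L)*(-1/346) = -L/173)
-√(X + I(t(-13))) = -√(209600 - 1/173*(-13)) = -√(209600 + 13/173) = -√(36260813/173) = -√6273120649/173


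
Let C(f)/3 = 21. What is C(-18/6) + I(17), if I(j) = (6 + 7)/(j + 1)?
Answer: 1147/18 ≈ 63.722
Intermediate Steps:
C(f) = 63 (C(f) = 3*21 = 63)
I(j) = 13/(1 + j)
C(-18/6) + I(17) = 63 + 13/(1 + 17) = 63 + 13/18 = 1147/18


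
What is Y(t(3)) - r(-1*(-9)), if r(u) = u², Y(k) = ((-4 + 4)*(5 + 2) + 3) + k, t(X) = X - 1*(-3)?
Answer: -72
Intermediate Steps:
t(X) = 3 + X (t(X) = X + 3 = 3 + X)
Y(k) = 3 + k (Y(k) = (0*7 + 3) + k = (0 + 3) + k = 3 + k)
Y(t(3)) - r(-1*(-9)) = (3 + (3 + 3)) - (-1*(-9))² = (3 + 6) - 1*9² = 9 - 1*81 = 9 - 81 = -72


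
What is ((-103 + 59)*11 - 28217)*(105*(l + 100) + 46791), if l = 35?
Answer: -1749785166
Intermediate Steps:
((-103 + 59)*11 - 28217)*(105*(l + 100) + 46791) = ((-103 + 59)*11 - 28217)*(105*(35 + 100) + 46791) = (-44*11 - 28217)*(105*135 + 46791) = (-484 - 28217)*(14175 + 46791) = -28701*60966 = -1749785166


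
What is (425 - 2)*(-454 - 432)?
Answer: -374778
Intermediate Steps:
(425 - 2)*(-454 - 432) = 423*(-886) = -374778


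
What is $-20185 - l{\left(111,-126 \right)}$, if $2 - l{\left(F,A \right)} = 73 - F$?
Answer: $-20225$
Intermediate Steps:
$l{\left(F,A \right)} = -71 + F$ ($l{\left(F,A \right)} = 2 - \left(73 - F\right) = 2 + \left(-73 + F\right) = -71 + F$)
$-20185 - l{\left(111,-126 \right)} = -20185 - \left(-71 + 111\right) = -20185 - 40 = -20225$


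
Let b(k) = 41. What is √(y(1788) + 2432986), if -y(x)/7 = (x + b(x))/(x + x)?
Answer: √7778108548902/1788 ≈ 1559.8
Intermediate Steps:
y(x) = -7*(41 + x)/(2*x) (y(x) = -7*(x + 41)/(x + x) = -7*(41 + x)/(2*x))
√(y(1788) + 2432986) = √((7/2)*(-41 - 1*1788)/1788 + 2432986) = √((7/2)*(1/1788)*(-41 - 1788) + 2432986) = √((7/2)*(1/1788)*(-1829) + 2432986) = √(-12803/3576 + 2432986) = √(8700345133/3576) = √7778108548902/1788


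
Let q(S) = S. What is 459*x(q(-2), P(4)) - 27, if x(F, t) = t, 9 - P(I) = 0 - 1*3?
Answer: 5481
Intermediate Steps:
P(I) = 12 (P(I) = 9 - (0 - 1*3) = 9 - (0 - 3) = 9 - 1*(-3) = 9 + 3 = 12)
459*x(q(-2), P(4)) - 27 = 459*12 - 27 = 5508 - 27 = 5481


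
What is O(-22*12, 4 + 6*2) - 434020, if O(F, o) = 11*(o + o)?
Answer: -433668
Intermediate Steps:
O(F, o) = 22*o (O(F, o) = 11*(2*o) = 22*o)
O(-22*12, 4 + 6*2) - 434020 = 22*(4 + 6*2) - 434020 = 22*(4 + 12) - 434020 = 22*16 - 434020 = 352 - 434020 = -433668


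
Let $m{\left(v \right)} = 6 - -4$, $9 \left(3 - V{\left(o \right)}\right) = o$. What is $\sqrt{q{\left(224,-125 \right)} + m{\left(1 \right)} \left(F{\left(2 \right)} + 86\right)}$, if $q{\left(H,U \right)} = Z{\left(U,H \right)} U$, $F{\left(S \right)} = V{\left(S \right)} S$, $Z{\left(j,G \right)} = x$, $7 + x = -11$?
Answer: $\frac{\sqrt{28490}}{3} \approx 56.263$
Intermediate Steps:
$x = -18$ ($x = -7 - 11 = -18$)
$V{\left(o \right)} = 3 - \frac{o}{9}$
$m{\left(v \right)} = 10$ ($m{\left(v \right)} = 6 + 4 = 10$)
$Z{\left(j,G \right)} = -18$
$F{\left(S \right)} = S \left(3 - \frac{S}{9}\right)$ ($F{\left(S \right)} = \left(3 - \frac{S}{9}\right) S = S \left(3 - \frac{S}{9}\right)$)
$q{\left(H,U \right)} = - 18 U$
$\sqrt{q{\left(224,-125 \right)} + m{\left(1 \right)} \left(F{\left(2 \right)} + 86\right)} = \sqrt{\left(-18\right) \left(-125\right) + 10 \left(\frac{1}{9} \cdot 2 \left(27 - 2\right) + 86\right)} = \sqrt{2250 + 10 \left(\frac{1}{9} \cdot 2 \left(27 - 2\right) + 86\right)} = \sqrt{2250 + 10 \left(\frac{1}{9} \cdot 2 \cdot 25 + 86\right)} = \sqrt{2250 + 10 \left(\frac{50}{9} + 86\right)} = \sqrt{2250 + 10 \cdot \frac{824}{9}} = \sqrt{2250 + \frac{8240}{9}} = \sqrt{\frac{28490}{9}} = \frac{\sqrt{28490}}{3}$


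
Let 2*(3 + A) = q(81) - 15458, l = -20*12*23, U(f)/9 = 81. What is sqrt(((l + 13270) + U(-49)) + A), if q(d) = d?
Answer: 15*sqrt(14)/2 ≈ 28.062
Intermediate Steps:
U(f) = 729 (U(f) = 9*81 = 729)
l = -5520 (l = -240*23 = -5520)
A = -15383/2 (A = -3 + (81 - 15458)/2 = -3 + (1/2)*(-15377) = -3 - 15377/2 = -15383/2 ≈ -7691.5)
sqrt(((l + 13270) + U(-49)) + A) = sqrt(((-5520 + 13270) + 729) - 15383/2) = sqrt((7750 + 729) - 15383/2) = sqrt(8479 - 15383/2) = sqrt(1575/2) = 15*sqrt(14)/2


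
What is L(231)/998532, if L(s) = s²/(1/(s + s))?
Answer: 1369599/55474 ≈ 24.689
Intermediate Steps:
L(s) = 2*s³ (L(s) = s²/(1/(2*s)) = s²/((1/(2*s))) = s²*(2*s) = 2*s³)
L(231)/998532 = (2*231³)/998532 = (2*12326391)*(1/998532) = 24652782*(1/998532) = 1369599/55474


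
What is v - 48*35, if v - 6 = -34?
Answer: -1708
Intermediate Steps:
v = -28 (v = 6 - 34 = -28)
v - 48*35 = -28 - 48*35 = -28 - 1680 = -1708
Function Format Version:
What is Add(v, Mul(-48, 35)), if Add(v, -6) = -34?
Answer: -1708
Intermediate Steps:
v = -28 (v = Add(6, -34) = -28)
Add(v, Mul(-48, 35)) = Add(-28, Mul(-48, 35)) = Add(-28, -1680) = -1708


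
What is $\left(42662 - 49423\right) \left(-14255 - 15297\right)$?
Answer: $199801072$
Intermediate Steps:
$\left(42662 - 49423\right) \left(-14255 - 15297\right) = \left(-6761\right) \left(-29552\right) = 199801072$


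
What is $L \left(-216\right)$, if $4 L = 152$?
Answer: $-8208$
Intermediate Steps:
$L = 38$ ($L = \frac{1}{4} \cdot 152 = 38$)
$L \left(-216\right) = 38 \left(-216\right) = -8208$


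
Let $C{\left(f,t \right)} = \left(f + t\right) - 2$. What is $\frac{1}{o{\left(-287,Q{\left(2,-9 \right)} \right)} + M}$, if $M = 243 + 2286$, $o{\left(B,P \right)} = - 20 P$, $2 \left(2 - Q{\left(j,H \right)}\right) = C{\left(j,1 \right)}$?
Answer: $\frac{1}{2499} \approx 0.00040016$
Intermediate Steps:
$C{\left(f,t \right)} = -2 + f + t$
$Q{\left(j,H \right)} = \frac{5}{2} - \frac{j}{2}$ ($Q{\left(j,H \right)} = 2 - \frac{-2 + j + 1}{2} = 2 - \frac{-1 + j}{2} = 2 - \left(- \frac{1}{2} + \frac{j}{2}\right) = \frac{5}{2} - \frac{j}{2}$)
$M = 2529$
$\frac{1}{o{\left(-287,Q{\left(2,-9 \right)} \right)} + M} = \frac{1}{- 20 \left(\frac{5}{2} - 1\right) + 2529} = \frac{1}{\left(-20\right) \frac{3}{2} + 2529} = \frac{1}{-30 + 2529} = \frac{1}{2499}$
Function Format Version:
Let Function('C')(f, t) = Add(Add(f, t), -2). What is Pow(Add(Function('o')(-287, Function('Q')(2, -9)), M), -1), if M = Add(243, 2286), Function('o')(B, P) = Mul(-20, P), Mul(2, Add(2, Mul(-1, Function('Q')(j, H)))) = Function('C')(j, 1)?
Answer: Rational(1, 2499) ≈ 0.00040016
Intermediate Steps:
Function('C')(f, t) = Add(-2, f, t)
Function('Q')(j, H) = Add(Rational(5, 2), Mul(Rational(-1, 2), j)) (Function('Q')(j, H) = Add(2, Mul(Rational(-1, 2), Add(-2, j, 1))) = Add(2, Mul(Rational(-1, 2), Add(-1, j))) = Add(2, Add(Rational(1, 2), Mul(Rational(-1, 2), j))) = Add(Rational(5, 2), Mul(Rational(-1, 2), j)))
M = 2529
Pow(Add(Function('o')(-287, Function('Q')(2, -9)), M), -1) = Pow(Add(Mul(-20, Add(Rational(5, 2), Mul(Rational(-1, 2), 2))), 2529), -1) = Pow(Add(Mul(-20, Add(Rational(5, 2), -1)), 2529), -1) = Pow(Add(Mul(-20, Rational(3, 2)), 2529), -1) = Pow(Add(-30, 2529), -1) = Pow(2499, -1) = Rational(1, 2499)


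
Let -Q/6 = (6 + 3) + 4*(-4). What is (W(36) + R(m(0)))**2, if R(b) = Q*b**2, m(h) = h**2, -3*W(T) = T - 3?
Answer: 121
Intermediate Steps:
W(T) = 1 - T/3 (W(T) = -(T - 3)/3 = -(-3 + T)/3 = 1 - T/3)
Q = 42 (Q = -6*((6 + 3) + 4*(-4)) = -6*(9 - 16) = -6*(-7) = 42)
R(b) = 42*b**2
(W(36) + R(m(0)))**2 = ((1 - 1/3*36) + 42*(0**2)**2)**2 = ((1 - 12) + 42*0**2)**2 = (-11 + 42*0)**2 = (-11 + 0)**2 = (-11)**2 = 121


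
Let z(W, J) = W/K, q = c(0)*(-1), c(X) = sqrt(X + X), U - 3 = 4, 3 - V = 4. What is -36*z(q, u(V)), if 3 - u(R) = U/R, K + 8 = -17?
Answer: 0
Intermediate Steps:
V = -1 (V = 3 - 1*4 = 3 - 4 = -1)
U = 7 (U = 3 + 4 = 7)
c(X) = sqrt(2)*sqrt(X) (c(X) = sqrt(2*X) = sqrt(2)*sqrt(X))
K = -25 (K = -8 - 17 = -25)
u(R) = 3 - 7/R
q = 0 (q = (sqrt(2)*sqrt(0))*(-1) = (sqrt(2)*0)*(-1) = 0*(-1) = 0)
z(W, J) = -W/25 (z(W, J) = W/(-25) = W*(-1/25) = -W/25)
-36*z(q, u(V)) = -(-36)*0/25 = -36*0 = 0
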